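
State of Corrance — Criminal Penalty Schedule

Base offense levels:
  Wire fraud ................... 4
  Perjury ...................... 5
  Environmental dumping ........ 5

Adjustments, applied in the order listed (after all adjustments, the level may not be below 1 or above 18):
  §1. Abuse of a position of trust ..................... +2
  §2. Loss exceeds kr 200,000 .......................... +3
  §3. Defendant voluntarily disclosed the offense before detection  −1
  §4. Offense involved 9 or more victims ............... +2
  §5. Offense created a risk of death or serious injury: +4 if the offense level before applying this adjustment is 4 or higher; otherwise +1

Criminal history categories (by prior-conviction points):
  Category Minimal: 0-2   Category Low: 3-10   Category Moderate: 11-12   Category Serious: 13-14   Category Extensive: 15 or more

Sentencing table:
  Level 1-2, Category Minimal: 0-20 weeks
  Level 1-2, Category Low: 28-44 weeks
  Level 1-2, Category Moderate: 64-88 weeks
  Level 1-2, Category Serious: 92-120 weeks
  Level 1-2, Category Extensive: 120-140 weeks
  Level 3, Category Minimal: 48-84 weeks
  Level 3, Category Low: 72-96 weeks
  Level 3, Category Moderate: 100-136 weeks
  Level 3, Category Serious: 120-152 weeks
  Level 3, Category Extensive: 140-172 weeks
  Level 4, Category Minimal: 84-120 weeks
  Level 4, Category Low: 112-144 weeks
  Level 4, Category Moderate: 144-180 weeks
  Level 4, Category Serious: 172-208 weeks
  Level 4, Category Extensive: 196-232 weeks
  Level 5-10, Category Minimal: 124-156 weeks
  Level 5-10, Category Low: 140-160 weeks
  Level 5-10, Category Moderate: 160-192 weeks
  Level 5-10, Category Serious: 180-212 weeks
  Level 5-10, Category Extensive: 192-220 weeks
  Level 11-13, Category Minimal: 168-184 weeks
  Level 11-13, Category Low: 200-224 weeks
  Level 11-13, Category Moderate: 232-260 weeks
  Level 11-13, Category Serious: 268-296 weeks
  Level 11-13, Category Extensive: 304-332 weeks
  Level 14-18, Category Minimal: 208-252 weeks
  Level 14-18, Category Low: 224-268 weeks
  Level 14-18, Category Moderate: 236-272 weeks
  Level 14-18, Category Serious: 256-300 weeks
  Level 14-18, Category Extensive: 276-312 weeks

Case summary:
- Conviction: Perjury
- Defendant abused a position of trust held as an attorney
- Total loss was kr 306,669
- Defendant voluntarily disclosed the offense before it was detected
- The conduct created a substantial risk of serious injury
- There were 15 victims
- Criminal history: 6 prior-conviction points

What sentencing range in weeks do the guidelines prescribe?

Base offense level for perjury: 5.
§1 applies: 5 + 2 = 7.
§2 applies: 7 + 3 = 10.
§3 applies: 10 − 1 = 9.
§4 applies: 9 + 2 = 11.
§5 applies (level before this adjustment is 11 ≥ 4, so +4): 11 + 4 = 15.
Final offense level: 15.
Criminal history: 6 prior points → Category Low (3-10).
Level 15 falls in the 14-18 band.
Grid: Level 14-18 × Category Low = 224-268 weeks.

224-268 weeks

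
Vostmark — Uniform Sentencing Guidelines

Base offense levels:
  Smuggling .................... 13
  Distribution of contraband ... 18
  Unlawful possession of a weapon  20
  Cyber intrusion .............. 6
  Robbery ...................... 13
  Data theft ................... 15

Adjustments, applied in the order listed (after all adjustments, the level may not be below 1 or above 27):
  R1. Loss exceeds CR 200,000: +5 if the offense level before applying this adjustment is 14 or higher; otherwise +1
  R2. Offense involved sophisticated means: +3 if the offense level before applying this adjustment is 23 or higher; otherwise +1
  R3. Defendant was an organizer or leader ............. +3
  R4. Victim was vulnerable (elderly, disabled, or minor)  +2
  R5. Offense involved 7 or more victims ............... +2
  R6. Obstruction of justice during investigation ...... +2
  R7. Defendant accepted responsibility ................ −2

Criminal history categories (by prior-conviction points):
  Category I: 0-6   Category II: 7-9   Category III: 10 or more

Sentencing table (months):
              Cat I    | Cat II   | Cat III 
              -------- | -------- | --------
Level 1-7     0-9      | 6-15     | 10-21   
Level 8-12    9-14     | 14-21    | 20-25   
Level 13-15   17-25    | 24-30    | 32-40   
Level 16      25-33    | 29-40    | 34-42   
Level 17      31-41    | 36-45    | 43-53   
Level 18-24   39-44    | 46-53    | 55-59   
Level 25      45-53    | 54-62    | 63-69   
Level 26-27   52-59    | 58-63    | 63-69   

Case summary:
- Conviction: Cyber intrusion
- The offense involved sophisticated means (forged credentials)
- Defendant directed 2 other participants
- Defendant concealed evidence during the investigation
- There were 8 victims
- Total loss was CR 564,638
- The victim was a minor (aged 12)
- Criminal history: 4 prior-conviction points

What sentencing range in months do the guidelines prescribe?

31-41 months

Base offense level for cyber intrusion: 6.
R1 applies (level before this adjustment is 6 < 14, so +1): 6 + 1 = 7.
R2 applies (level before this adjustment is 7 < 23, so +1): 7 + 1 = 8.
R3 applies: 8 + 3 = 11.
R4 applies: 11 + 2 = 13.
R5 applies: 13 + 2 = 15.
R6 applies: 15 + 2 = 17.
R7 does not apply.
Final offense level: 17.
Criminal history: 4 prior points → Category I (0-6).
Level 17 falls in the 17 band.
Grid: Level 17 × Category I = 31-41 months.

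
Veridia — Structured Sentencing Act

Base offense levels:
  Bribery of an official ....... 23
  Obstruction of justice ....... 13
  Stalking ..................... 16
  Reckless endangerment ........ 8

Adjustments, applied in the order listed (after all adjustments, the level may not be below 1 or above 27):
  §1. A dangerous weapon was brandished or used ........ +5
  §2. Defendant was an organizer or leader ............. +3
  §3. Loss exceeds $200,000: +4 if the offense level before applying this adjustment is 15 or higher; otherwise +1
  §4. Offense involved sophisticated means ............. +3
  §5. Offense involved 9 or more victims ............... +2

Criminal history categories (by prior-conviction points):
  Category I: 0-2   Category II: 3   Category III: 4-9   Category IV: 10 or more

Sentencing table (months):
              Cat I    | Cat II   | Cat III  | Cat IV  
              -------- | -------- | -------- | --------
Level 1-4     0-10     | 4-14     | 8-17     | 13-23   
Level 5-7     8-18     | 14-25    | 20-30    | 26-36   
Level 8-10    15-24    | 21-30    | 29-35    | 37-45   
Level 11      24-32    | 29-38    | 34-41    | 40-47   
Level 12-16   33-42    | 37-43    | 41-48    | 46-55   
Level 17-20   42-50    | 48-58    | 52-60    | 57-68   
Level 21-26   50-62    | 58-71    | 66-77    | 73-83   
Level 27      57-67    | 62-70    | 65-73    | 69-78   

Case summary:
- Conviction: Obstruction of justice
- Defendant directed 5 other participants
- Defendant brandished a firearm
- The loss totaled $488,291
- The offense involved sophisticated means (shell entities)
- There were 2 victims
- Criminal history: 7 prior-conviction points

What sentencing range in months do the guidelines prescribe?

Base offense level for obstruction of justice: 13.
§1 applies: 13 + 5 = 18.
§2 applies: 18 + 3 = 21.
§3 applies (level before this adjustment is 21 ≥ 15, so +4): 21 + 4 = 25.
§4 applies: 25 + 3 = 28.
Level 28 exceeds the maximum of 27; capped at 27.
Final offense level: 27.
Criminal history: 7 prior points → Category III (4-9).
Level 27 falls in the 27 band.
Grid: Level 27 × Category III = 65-73 months.

65-73 months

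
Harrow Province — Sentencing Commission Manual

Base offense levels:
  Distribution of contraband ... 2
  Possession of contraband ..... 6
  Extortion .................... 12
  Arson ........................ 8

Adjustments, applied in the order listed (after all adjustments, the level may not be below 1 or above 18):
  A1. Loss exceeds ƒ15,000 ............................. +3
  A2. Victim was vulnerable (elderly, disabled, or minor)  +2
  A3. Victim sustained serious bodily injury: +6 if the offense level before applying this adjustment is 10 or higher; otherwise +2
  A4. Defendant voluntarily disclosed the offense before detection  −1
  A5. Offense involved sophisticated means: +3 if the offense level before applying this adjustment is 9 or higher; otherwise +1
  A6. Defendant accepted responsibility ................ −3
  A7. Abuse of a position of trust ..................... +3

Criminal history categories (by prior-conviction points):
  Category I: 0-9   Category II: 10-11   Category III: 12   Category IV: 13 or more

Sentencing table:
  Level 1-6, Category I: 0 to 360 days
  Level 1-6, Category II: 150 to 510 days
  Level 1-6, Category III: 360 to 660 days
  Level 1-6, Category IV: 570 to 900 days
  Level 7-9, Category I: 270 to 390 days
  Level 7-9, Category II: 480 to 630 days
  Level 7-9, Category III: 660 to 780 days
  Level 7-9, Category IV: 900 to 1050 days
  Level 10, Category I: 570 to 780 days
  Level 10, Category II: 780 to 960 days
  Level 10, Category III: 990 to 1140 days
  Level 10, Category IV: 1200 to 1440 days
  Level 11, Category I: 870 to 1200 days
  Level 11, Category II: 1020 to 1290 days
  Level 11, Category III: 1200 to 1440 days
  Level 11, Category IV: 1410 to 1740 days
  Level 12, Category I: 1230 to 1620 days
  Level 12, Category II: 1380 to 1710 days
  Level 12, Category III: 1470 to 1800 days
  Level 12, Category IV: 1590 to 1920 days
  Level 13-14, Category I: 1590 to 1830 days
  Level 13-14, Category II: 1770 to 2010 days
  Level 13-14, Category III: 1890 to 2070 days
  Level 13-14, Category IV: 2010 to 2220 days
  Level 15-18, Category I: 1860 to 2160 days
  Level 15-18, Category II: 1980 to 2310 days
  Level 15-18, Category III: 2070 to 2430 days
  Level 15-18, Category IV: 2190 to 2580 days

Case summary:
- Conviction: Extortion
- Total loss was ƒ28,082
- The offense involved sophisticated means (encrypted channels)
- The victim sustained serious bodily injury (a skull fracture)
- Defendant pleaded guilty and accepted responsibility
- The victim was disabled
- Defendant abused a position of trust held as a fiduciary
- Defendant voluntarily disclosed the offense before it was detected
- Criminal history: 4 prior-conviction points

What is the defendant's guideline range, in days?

Base offense level for extortion: 12.
A1 applies: 12 + 3 = 15.
A2 applies: 15 + 2 = 17.
A3 applies (level before this adjustment is 17 ≥ 10, so +6): 17 + 6 = 23.
A4 applies: 23 − 1 = 22.
A5 applies (level before this adjustment is 22 ≥ 9, so +3): 22 + 3 = 25.
A6 applies: 25 − 3 = 22.
A7 applies: 22 + 3 = 25.
Level 25 exceeds the maximum of 18; capped at 18.
Final offense level: 18.
Criminal history: 4 prior points → Category I (0-9).
Level 18 falls in the 15-18 band.
Grid: Level 15-18 × Category I = 1860-2160 days.

1860-2160 days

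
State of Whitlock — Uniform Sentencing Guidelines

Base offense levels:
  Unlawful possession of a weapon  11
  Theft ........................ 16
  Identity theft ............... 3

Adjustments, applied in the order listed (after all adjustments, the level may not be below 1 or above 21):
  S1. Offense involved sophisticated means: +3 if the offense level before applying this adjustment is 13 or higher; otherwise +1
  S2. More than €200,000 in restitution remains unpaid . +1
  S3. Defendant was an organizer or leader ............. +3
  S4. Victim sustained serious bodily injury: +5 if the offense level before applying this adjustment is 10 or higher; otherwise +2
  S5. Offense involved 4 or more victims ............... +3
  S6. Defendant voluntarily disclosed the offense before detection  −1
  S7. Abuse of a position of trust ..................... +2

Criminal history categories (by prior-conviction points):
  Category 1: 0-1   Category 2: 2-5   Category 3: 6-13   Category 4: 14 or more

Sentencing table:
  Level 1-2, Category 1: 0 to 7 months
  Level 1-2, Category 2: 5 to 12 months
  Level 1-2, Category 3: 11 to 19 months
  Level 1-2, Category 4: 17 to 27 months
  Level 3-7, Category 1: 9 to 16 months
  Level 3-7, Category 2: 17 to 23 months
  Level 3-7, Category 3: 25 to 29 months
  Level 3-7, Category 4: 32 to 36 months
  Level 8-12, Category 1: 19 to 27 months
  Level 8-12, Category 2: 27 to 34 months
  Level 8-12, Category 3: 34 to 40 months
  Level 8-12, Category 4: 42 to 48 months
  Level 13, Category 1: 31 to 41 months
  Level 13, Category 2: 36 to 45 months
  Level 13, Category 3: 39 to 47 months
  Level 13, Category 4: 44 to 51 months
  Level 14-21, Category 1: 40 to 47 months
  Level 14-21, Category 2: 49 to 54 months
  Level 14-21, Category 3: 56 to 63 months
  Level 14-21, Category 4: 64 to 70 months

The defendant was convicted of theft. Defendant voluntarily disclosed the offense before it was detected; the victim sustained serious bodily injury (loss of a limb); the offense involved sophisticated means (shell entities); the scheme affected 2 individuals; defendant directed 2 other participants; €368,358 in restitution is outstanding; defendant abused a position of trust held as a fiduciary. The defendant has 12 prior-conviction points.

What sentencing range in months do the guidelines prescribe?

56-63 months

Base offense level for theft: 16.
S1 applies (level before this adjustment is 16 ≥ 13, so +3): 16 + 3 = 19.
S2 applies: 19 + 1 = 20.
S3 applies: 20 + 3 = 23.
S4 applies (level before this adjustment is 23 ≥ 10, so +5): 23 + 5 = 28.
S6 applies: 28 − 1 = 27.
S7 applies: 27 + 2 = 29.
Level 29 exceeds the maximum of 21; capped at 21.
Final offense level: 21.
Criminal history: 12 prior points → Category 3 (6-13).
Level 21 falls in the 14-21 band.
Grid: Level 14-21 × Category 3 = 56-63 months.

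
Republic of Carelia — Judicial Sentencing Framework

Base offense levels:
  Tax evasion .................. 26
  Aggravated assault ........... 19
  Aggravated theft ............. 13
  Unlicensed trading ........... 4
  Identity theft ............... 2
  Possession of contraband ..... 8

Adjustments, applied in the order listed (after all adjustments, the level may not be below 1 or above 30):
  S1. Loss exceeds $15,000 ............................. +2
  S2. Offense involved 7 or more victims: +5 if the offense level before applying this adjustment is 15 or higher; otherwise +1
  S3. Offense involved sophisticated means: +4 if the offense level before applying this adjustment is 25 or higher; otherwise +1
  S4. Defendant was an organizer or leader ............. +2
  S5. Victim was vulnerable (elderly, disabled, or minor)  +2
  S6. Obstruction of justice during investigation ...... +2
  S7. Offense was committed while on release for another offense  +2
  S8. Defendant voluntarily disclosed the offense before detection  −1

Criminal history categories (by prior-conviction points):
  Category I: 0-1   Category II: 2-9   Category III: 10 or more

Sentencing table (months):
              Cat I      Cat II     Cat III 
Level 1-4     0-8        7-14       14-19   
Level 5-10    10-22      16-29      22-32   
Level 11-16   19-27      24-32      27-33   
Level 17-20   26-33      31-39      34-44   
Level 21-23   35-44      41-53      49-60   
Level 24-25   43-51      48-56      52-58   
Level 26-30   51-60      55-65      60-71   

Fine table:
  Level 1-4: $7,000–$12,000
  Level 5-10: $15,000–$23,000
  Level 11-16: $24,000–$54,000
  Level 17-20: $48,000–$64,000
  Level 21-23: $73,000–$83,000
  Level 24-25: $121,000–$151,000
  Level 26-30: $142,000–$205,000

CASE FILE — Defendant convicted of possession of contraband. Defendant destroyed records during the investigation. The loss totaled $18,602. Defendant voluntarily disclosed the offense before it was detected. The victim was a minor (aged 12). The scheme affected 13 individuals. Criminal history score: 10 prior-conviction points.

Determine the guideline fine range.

Base offense level for possession of contraband: 8.
S1 applies: 8 + 2 = 10.
S2 applies (level before this adjustment is 10 < 15, so +1): 10 + 1 = 11.
S3 does not apply.
S4 does not apply.
S5 applies: 11 + 2 = 13.
S6 applies: 13 + 2 = 15.
S8 applies: 15 − 1 = 14.
Final offense level: 14.
Level 14 falls in the 11-16 band.
Fine table: Level 11-16 → $24,000–$54,000.

$24,000–$54,000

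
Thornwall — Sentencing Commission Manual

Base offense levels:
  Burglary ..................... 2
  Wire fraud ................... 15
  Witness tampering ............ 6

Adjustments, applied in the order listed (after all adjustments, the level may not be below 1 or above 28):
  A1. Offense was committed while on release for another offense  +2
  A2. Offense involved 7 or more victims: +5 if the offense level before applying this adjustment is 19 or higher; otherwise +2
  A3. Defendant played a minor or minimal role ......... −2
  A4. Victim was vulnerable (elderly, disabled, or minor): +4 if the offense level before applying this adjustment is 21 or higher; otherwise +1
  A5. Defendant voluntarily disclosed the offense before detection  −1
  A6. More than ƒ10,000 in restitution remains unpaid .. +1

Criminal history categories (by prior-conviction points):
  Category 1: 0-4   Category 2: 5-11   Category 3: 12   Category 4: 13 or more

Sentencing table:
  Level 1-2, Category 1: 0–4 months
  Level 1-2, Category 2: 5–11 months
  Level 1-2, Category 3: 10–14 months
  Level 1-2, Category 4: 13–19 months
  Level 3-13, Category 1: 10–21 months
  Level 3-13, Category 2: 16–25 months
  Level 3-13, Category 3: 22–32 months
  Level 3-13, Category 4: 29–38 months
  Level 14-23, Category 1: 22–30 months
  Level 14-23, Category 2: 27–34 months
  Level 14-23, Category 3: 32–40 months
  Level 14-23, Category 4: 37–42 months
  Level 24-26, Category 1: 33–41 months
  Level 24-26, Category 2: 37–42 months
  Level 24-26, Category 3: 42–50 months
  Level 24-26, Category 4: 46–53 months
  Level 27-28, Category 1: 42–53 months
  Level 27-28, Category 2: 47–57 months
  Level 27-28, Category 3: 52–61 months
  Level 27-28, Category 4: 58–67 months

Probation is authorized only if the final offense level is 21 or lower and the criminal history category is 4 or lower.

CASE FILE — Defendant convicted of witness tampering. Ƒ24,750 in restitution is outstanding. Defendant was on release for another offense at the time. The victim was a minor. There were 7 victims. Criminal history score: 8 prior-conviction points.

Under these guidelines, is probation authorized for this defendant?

Yes

Base offense level for witness tampering: 6.
A1 applies: 6 + 2 = 8.
A2 applies (level before this adjustment is 8 < 19, so +2): 8 + 2 = 10.
A3 does not apply.
A4 applies (level before this adjustment is 10 < 21, so +1): 10 + 1 = 11.
A5 does not apply.
A6 applies: 11 + 1 = 12.
Final offense level: 12.
Criminal history: 8 prior points → Category 2 (5-11).
Level 12 falls in the 3-13 band.
Grid: Level 3-13 × Category 2 = 16-25 months.
Probation check: level 12 ≤ 21 and category 2 ≤ 4 → eligible.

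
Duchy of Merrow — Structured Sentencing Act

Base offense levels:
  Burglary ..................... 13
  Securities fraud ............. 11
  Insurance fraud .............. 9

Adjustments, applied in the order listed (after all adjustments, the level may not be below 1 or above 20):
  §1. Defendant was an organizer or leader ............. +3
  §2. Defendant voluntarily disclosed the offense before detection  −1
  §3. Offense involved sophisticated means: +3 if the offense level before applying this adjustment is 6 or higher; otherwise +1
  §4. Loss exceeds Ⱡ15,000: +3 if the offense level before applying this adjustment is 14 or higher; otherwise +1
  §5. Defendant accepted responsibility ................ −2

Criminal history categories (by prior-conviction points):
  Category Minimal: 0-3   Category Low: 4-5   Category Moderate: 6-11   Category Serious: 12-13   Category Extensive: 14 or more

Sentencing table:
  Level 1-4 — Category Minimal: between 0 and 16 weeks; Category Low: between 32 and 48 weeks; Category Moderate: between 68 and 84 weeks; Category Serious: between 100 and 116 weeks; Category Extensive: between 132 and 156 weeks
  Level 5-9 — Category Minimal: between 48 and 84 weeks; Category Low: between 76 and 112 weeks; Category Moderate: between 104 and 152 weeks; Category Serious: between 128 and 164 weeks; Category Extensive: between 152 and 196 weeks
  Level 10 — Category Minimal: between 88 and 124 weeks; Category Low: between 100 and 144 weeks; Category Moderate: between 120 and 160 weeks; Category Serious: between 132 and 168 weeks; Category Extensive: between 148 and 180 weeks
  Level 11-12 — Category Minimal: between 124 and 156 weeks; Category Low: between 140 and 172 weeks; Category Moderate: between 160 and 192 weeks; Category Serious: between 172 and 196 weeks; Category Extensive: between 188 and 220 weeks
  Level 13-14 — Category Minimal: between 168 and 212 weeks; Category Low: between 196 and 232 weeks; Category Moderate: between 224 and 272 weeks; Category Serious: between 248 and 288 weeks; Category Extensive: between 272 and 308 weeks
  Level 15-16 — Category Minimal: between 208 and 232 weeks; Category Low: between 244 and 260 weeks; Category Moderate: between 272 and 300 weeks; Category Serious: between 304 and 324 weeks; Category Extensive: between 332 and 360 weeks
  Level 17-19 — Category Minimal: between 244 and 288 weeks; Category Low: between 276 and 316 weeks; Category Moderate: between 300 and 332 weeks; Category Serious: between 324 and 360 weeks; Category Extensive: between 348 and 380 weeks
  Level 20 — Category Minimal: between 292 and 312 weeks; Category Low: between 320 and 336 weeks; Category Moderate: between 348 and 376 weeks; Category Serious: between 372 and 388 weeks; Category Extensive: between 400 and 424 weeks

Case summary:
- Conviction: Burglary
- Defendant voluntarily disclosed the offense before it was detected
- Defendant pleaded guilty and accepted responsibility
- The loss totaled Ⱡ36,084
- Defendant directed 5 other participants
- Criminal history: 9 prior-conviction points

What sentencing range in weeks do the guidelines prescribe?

272-300 weeks

Base offense level for burglary: 13.
§1 applies: 13 + 3 = 16.
§2 applies: 16 − 1 = 15.
§4 applies (level before this adjustment is 15 ≥ 14, so +3): 15 + 3 = 18.
§5 applies: 18 − 2 = 16.
Final offense level: 16.
Criminal history: 9 prior points → Category Moderate (6-11).
Level 16 falls in the 15-16 band.
Grid: Level 15-16 × Category Moderate = 272-300 weeks.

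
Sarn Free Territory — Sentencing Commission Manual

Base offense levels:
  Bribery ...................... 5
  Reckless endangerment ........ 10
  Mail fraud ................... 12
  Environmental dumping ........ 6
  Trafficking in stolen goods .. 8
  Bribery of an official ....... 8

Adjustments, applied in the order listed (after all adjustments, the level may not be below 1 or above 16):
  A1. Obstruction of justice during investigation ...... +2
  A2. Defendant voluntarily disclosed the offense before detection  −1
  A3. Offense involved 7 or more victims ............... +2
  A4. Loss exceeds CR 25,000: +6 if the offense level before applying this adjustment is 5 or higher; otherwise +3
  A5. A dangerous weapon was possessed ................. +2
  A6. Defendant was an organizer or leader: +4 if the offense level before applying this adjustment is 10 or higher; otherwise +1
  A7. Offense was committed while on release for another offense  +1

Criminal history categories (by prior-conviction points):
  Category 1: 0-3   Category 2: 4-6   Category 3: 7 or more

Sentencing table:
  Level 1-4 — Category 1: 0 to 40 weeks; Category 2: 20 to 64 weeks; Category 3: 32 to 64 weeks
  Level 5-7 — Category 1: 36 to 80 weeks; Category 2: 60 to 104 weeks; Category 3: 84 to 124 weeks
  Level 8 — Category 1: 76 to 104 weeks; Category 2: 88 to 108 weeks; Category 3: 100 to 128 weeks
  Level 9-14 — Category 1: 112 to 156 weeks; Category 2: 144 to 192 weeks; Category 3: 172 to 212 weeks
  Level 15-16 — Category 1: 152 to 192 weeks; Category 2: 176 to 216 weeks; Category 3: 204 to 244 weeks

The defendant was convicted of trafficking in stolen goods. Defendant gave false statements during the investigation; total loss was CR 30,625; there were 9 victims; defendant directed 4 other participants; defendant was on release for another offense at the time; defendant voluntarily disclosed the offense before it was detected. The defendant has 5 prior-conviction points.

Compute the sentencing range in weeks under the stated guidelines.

Base offense level for trafficking in stolen goods: 8.
A1 applies: 8 + 2 = 10.
A2 applies: 10 − 1 = 9.
A3 applies: 9 + 2 = 11.
A4 applies (level before this adjustment is 11 ≥ 5, so +6): 11 + 6 = 17.
A5 does not apply.
A6 applies (level before this adjustment is 17 ≥ 10, so +4): 17 + 4 = 21.
A7 applies: 21 + 1 = 22.
Level 22 exceeds the maximum of 16; capped at 16.
Final offense level: 16.
Criminal history: 5 prior points → Category 2 (4-6).
Level 16 falls in the 15-16 band.
Grid: Level 15-16 × Category 2 = 176-216 weeks.

176-216 weeks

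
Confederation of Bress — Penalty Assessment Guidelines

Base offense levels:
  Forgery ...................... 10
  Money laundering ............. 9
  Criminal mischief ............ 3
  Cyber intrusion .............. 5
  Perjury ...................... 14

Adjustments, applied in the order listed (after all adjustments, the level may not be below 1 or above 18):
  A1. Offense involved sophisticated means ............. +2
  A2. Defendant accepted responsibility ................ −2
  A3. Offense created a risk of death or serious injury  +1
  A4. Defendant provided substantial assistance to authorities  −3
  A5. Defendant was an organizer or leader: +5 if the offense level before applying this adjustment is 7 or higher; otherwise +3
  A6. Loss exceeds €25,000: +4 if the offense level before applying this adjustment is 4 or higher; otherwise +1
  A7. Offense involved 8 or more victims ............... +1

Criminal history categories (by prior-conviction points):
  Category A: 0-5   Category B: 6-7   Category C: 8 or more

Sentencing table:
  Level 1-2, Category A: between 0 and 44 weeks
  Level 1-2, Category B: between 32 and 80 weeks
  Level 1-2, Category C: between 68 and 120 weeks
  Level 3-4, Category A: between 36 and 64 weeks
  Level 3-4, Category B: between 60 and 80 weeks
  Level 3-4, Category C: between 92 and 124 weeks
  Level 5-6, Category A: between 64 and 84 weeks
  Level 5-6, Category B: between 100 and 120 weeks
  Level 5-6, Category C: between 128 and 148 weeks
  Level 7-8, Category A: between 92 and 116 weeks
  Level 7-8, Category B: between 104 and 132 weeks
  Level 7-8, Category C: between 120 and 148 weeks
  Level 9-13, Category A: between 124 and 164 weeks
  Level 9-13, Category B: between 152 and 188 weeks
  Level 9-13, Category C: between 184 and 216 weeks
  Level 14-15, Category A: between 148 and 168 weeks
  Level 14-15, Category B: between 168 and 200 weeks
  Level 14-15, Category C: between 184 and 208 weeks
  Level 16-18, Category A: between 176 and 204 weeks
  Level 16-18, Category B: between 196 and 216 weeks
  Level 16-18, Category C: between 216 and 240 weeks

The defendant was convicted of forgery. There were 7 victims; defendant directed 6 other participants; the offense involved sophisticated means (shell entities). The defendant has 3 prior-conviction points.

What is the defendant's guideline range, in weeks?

Base offense level for forgery: 10.
A1 applies: 10 + 2 = 12.
A5 applies (level before this adjustment is 12 ≥ 7, so +5): 12 + 5 = 17.
Final offense level: 17.
Criminal history: 3 prior points → Category A (0-5).
Level 17 falls in the 16-18 band.
Grid: Level 16-18 × Category A = 176-204 weeks.

176-204 weeks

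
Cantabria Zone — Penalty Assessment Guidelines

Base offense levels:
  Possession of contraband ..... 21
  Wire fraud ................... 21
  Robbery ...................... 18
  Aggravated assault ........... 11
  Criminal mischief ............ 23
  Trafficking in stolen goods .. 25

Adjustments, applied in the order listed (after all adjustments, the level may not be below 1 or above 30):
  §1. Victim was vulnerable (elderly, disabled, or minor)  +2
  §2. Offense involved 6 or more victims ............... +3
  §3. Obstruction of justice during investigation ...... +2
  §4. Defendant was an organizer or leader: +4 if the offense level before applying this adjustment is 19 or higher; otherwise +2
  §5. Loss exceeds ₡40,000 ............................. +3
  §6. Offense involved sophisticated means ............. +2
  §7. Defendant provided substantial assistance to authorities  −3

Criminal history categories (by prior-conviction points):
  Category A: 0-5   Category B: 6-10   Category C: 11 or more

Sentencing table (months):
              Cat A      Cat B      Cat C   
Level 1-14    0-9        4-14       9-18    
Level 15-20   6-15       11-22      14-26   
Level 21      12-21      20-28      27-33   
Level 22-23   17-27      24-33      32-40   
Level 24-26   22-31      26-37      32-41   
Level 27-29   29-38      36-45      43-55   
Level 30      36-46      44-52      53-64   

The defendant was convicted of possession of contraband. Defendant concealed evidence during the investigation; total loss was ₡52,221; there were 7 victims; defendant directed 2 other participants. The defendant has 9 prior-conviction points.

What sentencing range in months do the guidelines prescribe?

44-52 months

Base offense level for possession of contraband: 21.
§2 applies: 21 + 3 = 24.
§3 applies: 24 + 2 = 26.
§4 applies (level before this adjustment is 26 ≥ 19, so +4): 26 + 4 = 30.
§5 applies: 30 + 3 = 33.
§6 does not apply.
Level 33 exceeds the maximum of 30; capped at 30.
Final offense level: 30.
Criminal history: 9 prior points → Category B (6-10).
Level 30 falls in the 30 band.
Grid: Level 30 × Category B = 44-52 months.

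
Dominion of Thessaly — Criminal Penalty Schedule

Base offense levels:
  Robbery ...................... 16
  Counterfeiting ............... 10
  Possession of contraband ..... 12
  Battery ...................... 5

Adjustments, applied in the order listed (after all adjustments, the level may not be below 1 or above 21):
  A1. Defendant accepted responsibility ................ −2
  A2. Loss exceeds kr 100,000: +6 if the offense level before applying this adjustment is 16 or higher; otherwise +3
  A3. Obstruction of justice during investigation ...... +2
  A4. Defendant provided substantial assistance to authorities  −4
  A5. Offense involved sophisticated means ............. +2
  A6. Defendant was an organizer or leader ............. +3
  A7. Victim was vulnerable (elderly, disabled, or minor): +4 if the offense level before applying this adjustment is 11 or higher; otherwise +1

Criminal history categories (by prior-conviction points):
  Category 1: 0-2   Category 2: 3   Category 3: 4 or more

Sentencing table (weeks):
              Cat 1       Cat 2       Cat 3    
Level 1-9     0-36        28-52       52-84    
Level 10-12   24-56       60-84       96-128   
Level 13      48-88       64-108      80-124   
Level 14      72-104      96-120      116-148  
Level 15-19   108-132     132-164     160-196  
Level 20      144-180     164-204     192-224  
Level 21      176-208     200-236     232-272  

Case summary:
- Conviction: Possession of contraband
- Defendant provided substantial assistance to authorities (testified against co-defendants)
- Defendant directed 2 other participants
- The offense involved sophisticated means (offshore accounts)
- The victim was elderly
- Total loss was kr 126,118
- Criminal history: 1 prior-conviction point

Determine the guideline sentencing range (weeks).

Base offense level for possession of contraband: 12.
A2 applies (level before this adjustment is 12 < 16, so +3): 12 + 3 = 15.
A3 does not apply.
A4 applies: 15 − 4 = 11.
A5 applies: 11 + 2 = 13.
A6 applies: 13 + 3 = 16.
A7 applies (level before this adjustment is 16 ≥ 11, so +4): 16 + 4 = 20.
Final offense level: 20.
Criminal history: 1 prior point → Category 1 (0-2).
Level 20 falls in the 20 band.
Grid: Level 20 × Category 1 = 144-180 weeks.

144-180 weeks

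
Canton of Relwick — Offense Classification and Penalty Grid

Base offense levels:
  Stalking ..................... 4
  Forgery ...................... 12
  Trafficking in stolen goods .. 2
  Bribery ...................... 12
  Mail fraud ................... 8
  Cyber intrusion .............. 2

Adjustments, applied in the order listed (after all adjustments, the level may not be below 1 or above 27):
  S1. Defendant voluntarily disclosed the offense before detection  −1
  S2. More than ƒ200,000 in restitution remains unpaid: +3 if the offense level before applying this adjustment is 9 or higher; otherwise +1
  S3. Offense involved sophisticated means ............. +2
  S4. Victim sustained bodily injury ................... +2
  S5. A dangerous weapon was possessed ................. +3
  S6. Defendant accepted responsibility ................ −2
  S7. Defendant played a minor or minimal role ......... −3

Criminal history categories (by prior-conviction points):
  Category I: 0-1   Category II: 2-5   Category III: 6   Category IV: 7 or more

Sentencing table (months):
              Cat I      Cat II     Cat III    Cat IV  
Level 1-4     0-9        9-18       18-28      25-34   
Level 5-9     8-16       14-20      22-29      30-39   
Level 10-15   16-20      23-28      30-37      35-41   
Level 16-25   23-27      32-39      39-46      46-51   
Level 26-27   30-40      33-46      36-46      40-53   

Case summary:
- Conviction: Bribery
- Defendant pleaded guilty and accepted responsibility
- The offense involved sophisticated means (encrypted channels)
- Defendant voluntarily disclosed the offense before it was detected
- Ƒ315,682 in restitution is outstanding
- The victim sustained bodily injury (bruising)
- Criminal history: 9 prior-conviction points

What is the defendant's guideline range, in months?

46-51 months

Base offense level for bribery: 12.
S1 applies: 12 − 1 = 11.
S2 applies (level before this adjustment is 11 ≥ 9, so +3): 11 + 3 = 14.
S3 applies: 14 + 2 = 16.
S4 applies: 16 + 2 = 18.
S6 applies: 18 − 2 = 16.
Final offense level: 16.
Criminal history: 9 prior points → Category IV (7+).
Level 16 falls in the 16-25 band.
Grid: Level 16-25 × Category IV = 46-51 months.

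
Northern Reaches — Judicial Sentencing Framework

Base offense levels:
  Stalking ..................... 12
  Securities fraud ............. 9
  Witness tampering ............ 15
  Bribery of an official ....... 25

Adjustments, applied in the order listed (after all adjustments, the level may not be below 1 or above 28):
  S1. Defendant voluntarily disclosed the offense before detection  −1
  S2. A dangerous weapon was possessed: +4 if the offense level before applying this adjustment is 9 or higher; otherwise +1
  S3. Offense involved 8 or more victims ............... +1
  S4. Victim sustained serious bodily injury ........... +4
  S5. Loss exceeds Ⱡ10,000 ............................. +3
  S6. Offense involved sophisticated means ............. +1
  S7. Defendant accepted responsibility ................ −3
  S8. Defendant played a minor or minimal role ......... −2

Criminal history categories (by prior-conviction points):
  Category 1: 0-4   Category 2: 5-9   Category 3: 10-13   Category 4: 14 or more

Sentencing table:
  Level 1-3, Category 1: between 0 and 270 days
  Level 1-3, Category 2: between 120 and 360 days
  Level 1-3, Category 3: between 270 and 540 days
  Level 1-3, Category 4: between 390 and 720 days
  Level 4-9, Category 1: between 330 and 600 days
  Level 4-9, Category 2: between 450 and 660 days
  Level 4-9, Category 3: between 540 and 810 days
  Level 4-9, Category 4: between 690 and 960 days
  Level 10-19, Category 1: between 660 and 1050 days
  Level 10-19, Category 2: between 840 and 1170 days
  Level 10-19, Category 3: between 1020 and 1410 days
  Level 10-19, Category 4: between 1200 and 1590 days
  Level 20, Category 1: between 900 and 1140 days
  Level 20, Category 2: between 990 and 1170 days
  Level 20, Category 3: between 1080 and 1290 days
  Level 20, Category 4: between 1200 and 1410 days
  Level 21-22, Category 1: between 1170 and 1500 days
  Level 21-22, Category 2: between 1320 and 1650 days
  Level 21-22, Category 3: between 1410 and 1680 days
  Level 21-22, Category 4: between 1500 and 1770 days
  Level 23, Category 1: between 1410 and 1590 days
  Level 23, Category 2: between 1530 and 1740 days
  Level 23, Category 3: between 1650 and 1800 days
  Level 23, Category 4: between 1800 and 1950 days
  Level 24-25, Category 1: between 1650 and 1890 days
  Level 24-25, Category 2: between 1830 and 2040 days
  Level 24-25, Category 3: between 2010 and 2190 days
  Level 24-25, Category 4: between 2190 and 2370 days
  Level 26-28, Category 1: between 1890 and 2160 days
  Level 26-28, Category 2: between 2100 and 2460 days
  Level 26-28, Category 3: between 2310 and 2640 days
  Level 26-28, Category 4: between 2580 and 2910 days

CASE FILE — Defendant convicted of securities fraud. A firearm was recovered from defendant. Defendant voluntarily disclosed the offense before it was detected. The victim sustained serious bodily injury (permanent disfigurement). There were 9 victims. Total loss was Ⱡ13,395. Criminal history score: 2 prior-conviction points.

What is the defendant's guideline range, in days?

660-1050 days

Base offense level for securities fraud: 9.
S1 applies: 9 − 1 = 8.
S2 applies (level before this adjustment is 8 < 9, so +1): 8 + 1 = 9.
S3 applies: 9 + 1 = 10.
S4 applies: 10 + 4 = 14.
S5 applies: 14 + 3 = 17.
S7 does not apply.
S8 does not apply.
Final offense level: 17.
Criminal history: 2 prior points → Category 1 (0-4).
Level 17 falls in the 10-19 band.
Grid: Level 10-19 × Category 1 = 660-1050 days.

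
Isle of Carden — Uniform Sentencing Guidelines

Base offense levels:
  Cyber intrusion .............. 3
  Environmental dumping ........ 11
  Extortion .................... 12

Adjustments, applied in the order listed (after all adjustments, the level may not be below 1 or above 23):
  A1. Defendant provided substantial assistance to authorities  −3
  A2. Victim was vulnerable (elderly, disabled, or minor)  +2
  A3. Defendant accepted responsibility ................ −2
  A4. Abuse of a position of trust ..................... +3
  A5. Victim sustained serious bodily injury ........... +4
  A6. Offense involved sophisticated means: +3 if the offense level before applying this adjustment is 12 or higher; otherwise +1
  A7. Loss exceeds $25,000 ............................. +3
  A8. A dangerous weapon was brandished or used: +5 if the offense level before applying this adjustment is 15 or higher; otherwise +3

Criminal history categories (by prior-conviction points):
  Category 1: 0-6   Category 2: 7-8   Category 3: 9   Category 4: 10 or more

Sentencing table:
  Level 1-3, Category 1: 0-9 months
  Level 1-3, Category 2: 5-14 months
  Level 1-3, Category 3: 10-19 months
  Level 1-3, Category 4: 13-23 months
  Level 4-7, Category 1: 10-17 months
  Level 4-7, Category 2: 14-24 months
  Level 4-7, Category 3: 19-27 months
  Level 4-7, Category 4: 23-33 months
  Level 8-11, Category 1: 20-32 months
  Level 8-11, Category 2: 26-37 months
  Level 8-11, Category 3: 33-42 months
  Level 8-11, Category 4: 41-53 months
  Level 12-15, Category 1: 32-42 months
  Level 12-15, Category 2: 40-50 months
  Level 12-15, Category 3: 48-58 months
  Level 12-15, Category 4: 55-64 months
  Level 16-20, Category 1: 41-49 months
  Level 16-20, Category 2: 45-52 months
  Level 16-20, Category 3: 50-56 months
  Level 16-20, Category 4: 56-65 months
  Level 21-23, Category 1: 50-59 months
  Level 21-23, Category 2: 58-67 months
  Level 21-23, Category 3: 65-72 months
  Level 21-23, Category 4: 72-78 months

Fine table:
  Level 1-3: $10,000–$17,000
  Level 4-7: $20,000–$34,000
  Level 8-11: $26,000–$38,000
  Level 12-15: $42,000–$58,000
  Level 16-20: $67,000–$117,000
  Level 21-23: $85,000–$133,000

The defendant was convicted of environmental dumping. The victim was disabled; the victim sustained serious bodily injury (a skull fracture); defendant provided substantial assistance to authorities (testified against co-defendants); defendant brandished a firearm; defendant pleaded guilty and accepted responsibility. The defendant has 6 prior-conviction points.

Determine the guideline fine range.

Base offense level for environmental dumping: 11.
A1 applies: 11 − 3 = 8.
A2 applies: 8 + 2 = 10.
A3 applies: 10 − 2 = 8.
A5 applies: 8 + 4 = 12.
A7 does not apply.
A8 applies (level before this adjustment is 12 < 15, so +3): 12 + 3 = 15.
Final offense level: 15.
Level 15 falls in the 12-15 band.
Fine table: Level 12-15 → $42,000–$58,000.

$42,000–$58,000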